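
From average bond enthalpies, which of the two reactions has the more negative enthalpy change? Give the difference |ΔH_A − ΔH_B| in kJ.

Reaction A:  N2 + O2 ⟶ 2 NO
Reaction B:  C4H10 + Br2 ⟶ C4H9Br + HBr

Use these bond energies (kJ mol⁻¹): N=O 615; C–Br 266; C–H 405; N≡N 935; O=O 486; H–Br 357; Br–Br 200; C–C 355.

Reaction A:
  Bonds broken (reactants):
    N≡N: 1 × 935 = 935
    O=O: 1 × 486 = 486
    Σ(broken) = 1421 kJ
  Bonds formed (products):
    N=O: 2 × 615 = 1230
    Σ(formed) = 1230 kJ
  ΔH_A = 1421 − 1230 = +191 kJ
Reaction B:
  Bonds broken (reactants):
    Br–Br: 1 × 200 = 200
    C–C: 3 × 355 = 1065
    C–H: 10 × 405 = 4050
    Σ(broken) = 5315 kJ
  Bonds formed (products):
    C–Br: 1 × 266 = 266
    C–C: 3 × 355 = 1065
    C–H: 9 × 405 = 3645
    H–Br: 1 × 357 = 357
    Σ(formed) = 5333 kJ
  ΔH_B = 5315 − 5333 = −18 kJ
ΔH_A − ΔH_B = +209 kJ, so reaction B has the more negative ΔH; |ΔH_A − ΔH_B| = 209 kJ.

Reaction B, by 209 kJ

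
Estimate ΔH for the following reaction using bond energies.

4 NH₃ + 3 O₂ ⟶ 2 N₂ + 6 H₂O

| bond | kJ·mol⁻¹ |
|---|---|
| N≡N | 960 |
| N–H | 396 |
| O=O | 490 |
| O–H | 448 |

ΔH ≈ −1074 kJ

Bonds broken (reactants):
  N–H: 12 × 396 = 4752
  O=O: 3 × 490 = 1470
  Σ(broken) = 6222 kJ
Bonds formed (products):
  N≡N: 2 × 960 = 1920
  O–H: 12 × 448 = 5376
  Σ(formed) = 7296 kJ
ΔH = Σ(broken) − Σ(formed) = 6222 − 7296 = −1074 kJ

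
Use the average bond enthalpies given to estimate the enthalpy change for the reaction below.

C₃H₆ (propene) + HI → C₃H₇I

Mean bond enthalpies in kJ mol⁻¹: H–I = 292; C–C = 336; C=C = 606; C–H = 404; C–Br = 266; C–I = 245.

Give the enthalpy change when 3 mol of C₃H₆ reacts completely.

Bonds broken (reactants):
  C–C: 1 × 336 = 336
  C–H: 6 × 404 = 2424
  C=C: 1 × 606 = 606
  H–I: 1 × 292 = 292
  Σ(broken) = 3658 kJ
Bonds formed (products):
  C–C: 2 × 336 = 672
  C–H: 7 × 404 = 2828
  C–I: 1 × 245 = 245
  Σ(formed) = 3745 kJ
ΔH = Σ(broken) − Σ(formed) = 3658 − 3745 = −87 kJ
For 3× the reaction as written: 3 × (−87) = −261 kJ

ΔH = −261 kJ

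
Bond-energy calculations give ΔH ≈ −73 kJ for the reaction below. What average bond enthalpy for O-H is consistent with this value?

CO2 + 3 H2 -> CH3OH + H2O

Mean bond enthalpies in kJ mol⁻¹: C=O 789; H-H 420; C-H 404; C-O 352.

D(O-H) ≈ 449 kJ/mol

Let D be the O-H bond energy.
Σ(broken) = 2×789 + 3×420 = 2838
Σ(formed) = 3×404 + 1×352 + 3×D = 1564 + 3D
ΔH = Σ(broken) − Σ(formed) = (2838) − (1564 + 3D) = +1274 − 3D
Setting this equal to −73 kJ gives 3D = 1347, so D = 449 kJ/mol.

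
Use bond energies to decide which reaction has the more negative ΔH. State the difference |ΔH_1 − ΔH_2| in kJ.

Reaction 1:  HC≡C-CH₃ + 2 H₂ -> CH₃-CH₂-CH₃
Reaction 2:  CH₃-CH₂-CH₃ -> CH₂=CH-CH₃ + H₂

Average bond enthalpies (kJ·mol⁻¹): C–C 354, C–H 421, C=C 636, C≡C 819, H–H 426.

Reaction 1:
  Bonds broken (reactants):
    C≡C: 1 × 819 = 819
    C–C: 1 × 354 = 354
    C–H: 4 × 421 = 1684
    H–H: 2 × 426 = 852
    Σ(broken) = 3709 kJ
  Bonds formed (products):
    C–C: 2 × 354 = 708
    C–H: 8 × 421 = 3368
    Σ(formed) = 4076 kJ
  ΔH_1 = 3709 − 4076 = −367 kJ
Reaction 2:
  Bonds broken (reactants):
    C–C: 2 × 354 = 708
    C–H: 8 × 421 = 3368
    Σ(broken) = 4076 kJ
  Bonds formed (products):
    C–C: 1 × 354 = 354
    C–H: 6 × 421 = 2526
    C=C: 1 × 636 = 636
    H–H: 1 × 426 = 426
    Σ(formed) = 3942 kJ
  ΔH_2 = 4076 − 3942 = +134 kJ
ΔH_1 − ΔH_2 = −501 kJ, so reaction 1 has the more negative ΔH; |ΔH_1 − ΔH_2| = 501 kJ.

Reaction 1, by 501 kJ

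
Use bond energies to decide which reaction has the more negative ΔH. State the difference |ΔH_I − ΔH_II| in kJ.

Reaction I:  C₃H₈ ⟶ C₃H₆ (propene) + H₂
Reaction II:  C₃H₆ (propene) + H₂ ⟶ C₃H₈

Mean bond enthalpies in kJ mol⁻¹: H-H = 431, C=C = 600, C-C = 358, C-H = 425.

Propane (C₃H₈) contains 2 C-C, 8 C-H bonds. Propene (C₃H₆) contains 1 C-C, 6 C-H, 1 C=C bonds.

Reaction I:
  Bonds broken (reactants):
    C-C: 2 × 358 = 716
    C-H: 8 × 425 = 3400
    Σ(broken) = 4116 kJ
  Bonds formed (products):
    C-C: 1 × 358 = 358
    C-H: 6 × 425 = 2550
    C=C: 1 × 600 = 600
    H-H: 1 × 431 = 431
    Σ(formed) = 3939 kJ
  ΔH_I = 4116 − 3939 = +177 kJ
Reaction II:
  Bonds broken (reactants):
    C-C: 1 × 358 = 358
    C-H: 6 × 425 = 2550
    C=C: 1 × 600 = 600
    H-H: 1 × 431 = 431
    Σ(broken) = 3939 kJ
  Bonds formed (products):
    C-C: 2 × 358 = 716
    C-H: 8 × 425 = 3400
    Σ(formed) = 4116 kJ
  ΔH_II = 3939 − 4116 = −177 kJ
ΔH_I − ΔH_II = +354 kJ, so reaction II has the more negative ΔH; |ΔH_I − ΔH_II| = 354 kJ.

Reaction II, by 354 kJ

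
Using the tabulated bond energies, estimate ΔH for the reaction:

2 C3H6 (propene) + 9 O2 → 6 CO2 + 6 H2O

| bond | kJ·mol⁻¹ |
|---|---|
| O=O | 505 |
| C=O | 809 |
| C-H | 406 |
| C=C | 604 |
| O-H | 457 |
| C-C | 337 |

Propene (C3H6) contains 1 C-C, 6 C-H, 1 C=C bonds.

ΔH ≈ −3893 kJ

Bonds broken (reactants):
  C-C: 2 × 337 = 674
  C-H: 12 × 406 = 4872
  C=C: 2 × 604 = 1208
  O=O: 9 × 505 = 4545
  Σ(broken) = 11299 kJ
Bonds formed (products):
  C=O: 12 × 809 = 9708
  O-H: 12 × 457 = 5484
  Σ(formed) = 15192 kJ
ΔH = Σ(broken) − Σ(formed) = 11299 − 15192 = −3893 kJ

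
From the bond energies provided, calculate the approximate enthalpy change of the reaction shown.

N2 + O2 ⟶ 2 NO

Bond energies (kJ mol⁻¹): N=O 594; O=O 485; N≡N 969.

ΔH ≈ +266 kJ

Bonds broken (reactants):
  N≡N: 1 × 969 = 969
  O=O: 1 × 485 = 485
  Σ(broken) = 1454 kJ
Bonds formed (products):
  N=O: 2 × 594 = 1188
  Σ(formed) = 1188 kJ
ΔH = Σ(broken) − Σ(formed) = 1454 − 1188 = +266 kJ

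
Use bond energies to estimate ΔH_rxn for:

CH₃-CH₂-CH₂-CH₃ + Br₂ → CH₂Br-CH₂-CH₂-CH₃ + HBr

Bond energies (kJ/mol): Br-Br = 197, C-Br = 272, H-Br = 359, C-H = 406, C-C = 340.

Bonds broken (reactants):
  Br-Br: 1 × 197 = 197
  C-C: 3 × 340 = 1020
  C-H: 10 × 406 = 4060
  Σ(broken) = 5277 kJ
Bonds formed (products):
  C-Br: 1 × 272 = 272
  C-C: 3 × 340 = 1020
  C-H: 9 × 406 = 3654
  H-Br: 1 × 359 = 359
  Σ(formed) = 5305 kJ
ΔH = Σ(broken) − Σ(formed) = 5277 − 5305 = −28 kJ

ΔH ≈ −28 kJ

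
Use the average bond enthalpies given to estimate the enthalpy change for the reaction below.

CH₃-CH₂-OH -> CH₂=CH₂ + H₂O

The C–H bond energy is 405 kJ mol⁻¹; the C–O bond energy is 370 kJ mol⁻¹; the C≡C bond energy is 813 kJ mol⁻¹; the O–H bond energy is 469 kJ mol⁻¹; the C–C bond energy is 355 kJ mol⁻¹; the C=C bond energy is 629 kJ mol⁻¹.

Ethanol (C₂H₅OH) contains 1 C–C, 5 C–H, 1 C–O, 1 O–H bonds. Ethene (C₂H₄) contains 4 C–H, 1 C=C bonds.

ΔH ≈ +32 kJ

Bonds broken (reactants):
  C–C: 1 × 355 = 355
  C–H: 5 × 405 = 2025
  C–O: 1 × 370 = 370
  O–H: 1 × 469 = 469
  Σ(broken) = 3219 kJ
Bonds formed (products):
  C–H: 4 × 405 = 1620
  C=C: 1 × 629 = 629
  O–H: 2 × 469 = 938
  Σ(formed) = 3187 kJ
ΔH = Σ(broken) − Σ(formed) = 3219 − 3187 = +32 kJ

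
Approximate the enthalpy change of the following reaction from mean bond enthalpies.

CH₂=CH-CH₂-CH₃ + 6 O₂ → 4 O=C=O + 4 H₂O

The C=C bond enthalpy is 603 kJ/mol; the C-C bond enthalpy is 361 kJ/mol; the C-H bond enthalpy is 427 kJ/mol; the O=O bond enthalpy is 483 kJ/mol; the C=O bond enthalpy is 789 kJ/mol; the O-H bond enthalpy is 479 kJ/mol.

Bonds broken (reactants):
  C-C: 2 × 361 = 722
  C-H: 8 × 427 = 3416
  C=C: 1 × 603 = 603
  O=O: 6 × 483 = 2898
  Σ(broken) = 7639 kJ
Bonds formed (products):
  C=O: 8 × 789 = 6312
  O-H: 8 × 479 = 3832
  Σ(formed) = 10144 kJ
ΔH = Σ(broken) − Σ(formed) = 7639 − 10144 = −2505 kJ

ΔH ≈ −2505 kJ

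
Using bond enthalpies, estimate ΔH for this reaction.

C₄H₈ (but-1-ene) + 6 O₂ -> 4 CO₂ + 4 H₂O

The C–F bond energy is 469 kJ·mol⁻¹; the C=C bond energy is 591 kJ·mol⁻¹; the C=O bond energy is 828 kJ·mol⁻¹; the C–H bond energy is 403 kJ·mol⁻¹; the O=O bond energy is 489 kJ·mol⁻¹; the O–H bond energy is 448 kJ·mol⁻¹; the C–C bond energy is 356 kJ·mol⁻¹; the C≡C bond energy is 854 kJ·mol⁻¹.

Bonds broken (reactants):
  C–C: 2 × 356 = 712
  C–H: 8 × 403 = 3224
  C=C: 1 × 591 = 591
  O=O: 6 × 489 = 2934
  Σ(broken) = 7461 kJ
Bonds formed (products):
  C=O: 8 × 828 = 6624
  O–H: 8 × 448 = 3584
  Σ(formed) = 10208 kJ
ΔH = Σ(broken) − Σ(formed) = 7461 − 10208 = −2747 kJ

ΔH ≈ −2747 kJ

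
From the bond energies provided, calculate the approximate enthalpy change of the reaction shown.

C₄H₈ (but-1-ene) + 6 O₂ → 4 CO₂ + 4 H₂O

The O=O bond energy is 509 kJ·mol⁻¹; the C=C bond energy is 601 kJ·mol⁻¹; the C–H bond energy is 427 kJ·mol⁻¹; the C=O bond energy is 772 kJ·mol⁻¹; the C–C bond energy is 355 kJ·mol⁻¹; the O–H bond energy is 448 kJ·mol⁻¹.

ΔH ≈ −1979 kJ

Bonds broken (reactants):
  C–C: 2 × 355 = 710
  C–H: 8 × 427 = 3416
  C=C: 1 × 601 = 601
  O=O: 6 × 509 = 3054
  Σ(broken) = 7781 kJ
Bonds formed (products):
  C=O: 8 × 772 = 6176
  O–H: 8 × 448 = 3584
  Σ(formed) = 9760 kJ
ΔH = Σ(broken) − Σ(formed) = 7781 − 9760 = −1979 kJ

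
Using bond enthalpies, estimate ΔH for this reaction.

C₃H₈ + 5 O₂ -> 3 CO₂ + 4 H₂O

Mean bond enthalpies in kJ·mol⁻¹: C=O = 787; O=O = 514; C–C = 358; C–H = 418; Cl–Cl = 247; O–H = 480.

Bonds broken (reactants):
  C–C: 2 × 358 = 716
  C–H: 8 × 418 = 3344
  O=O: 5 × 514 = 2570
  Σ(broken) = 6630 kJ
Bonds formed (products):
  C=O: 6 × 787 = 4722
  O–H: 8 × 480 = 3840
  Σ(formed) = 8562 kJ
ΔH = Σ(broken) − Σ(formed) = 6630 − 8562 = −1932 kJ

ΔH ≈ −1932 kJ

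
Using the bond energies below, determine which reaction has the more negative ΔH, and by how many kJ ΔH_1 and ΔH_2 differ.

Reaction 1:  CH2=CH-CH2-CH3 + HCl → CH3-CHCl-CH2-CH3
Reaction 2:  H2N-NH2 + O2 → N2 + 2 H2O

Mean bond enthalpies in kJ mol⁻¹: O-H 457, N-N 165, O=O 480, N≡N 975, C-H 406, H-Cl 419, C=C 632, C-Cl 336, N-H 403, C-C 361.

Reaction 1:
  Bonds broken (reactants):
    C-C: 2 × 361 = 722
    C-H: 8 × 406 = 3248
    C=C: 1 × 632 = 632
    H-Cl: 1 × 419 = 419
    Σ(broken) = 5021 kJ
  Bonds formed (products):
    C-C: 3 × 361 = 1083
    C-Cl: 1 × 336 = 336
    C-H: 9 × 406 = 3654
    Σ(formed) = 5073 kJ
  ΔH_1 = 5021 − 5073 = −52 kJ
Reaction 2:
  Bonds broken (reactants):
    N-H: 4 × 403 = 1612
    N-N: 1 × 165 = 165
    O=O: 1 × 480 = 480
    Σ(broken) = 2257 kJ
  Bonds formed (products):
    N≡N: 1 × 975 = 975
    O-H: 4 × 457 = 1828
    Σ(formed) = 2803 kJ
  ΔH_2 = 2257 − 2803 = −546 kJ
ΔH_1 − ΔH_2 = +494 kJ, so reaction 2 has the more negative ΔH; |ΔH_1 − ΔH_2| = 494 kJ.

Reaction 2, by 494 kJ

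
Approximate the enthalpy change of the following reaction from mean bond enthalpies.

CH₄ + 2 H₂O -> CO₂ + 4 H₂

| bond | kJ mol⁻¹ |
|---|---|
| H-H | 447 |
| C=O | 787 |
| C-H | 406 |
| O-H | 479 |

Bonds broken (reactants):
  C-H: 4 × 406 = 1624
  O-H: 4 × 479 = 1916
  Σ(broken) = 3540 kJ
Bonds formed (products):
  C=O: 2 × 787 = 1574
  H-H: 4 × 447 = 1788
  Σ(formed) = 3362 kJ
ΔH = Σ(broken) − Σ(formed) = 3540 − 3362 = +178 kJ

ΔH ≈ +178 kJ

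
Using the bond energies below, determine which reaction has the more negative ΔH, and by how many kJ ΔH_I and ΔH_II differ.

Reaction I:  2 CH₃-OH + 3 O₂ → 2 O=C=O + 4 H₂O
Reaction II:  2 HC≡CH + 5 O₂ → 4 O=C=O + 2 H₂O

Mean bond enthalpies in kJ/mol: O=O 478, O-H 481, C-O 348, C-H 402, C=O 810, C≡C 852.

Reaction II, by 1118 kJ

Reaction I:
  Bonds broken (reactants):
    C-H: 6 × 402 = 2412
    C-O: 2 × 348 = 696
    O-H: 2 × 481 = 962
    O=O: 3 × 478 = 1434
    Σ(broken) = 5504 kJ
  Bonds formed (products):
    C=O: 4 × 810 = 3240
    O-H: 8 × 481 = 3848
    Σ(formed) = 7088 kJ
  ΔH_I = 5504 − 7088 = −1584 kJ
Reaction II:
  Bonds broken (reactants):
    C≡C: 2 × 852 = 1704
    C-H: 4 × 402 = 1608
    O=O: 5 × 478 = 2390
    Σ(broken) = 5702 kJ
  Bonds formed (products):
    C=O: 8 × 810 = 6480
    O-H: 4 × 481 = 1924
    Σ(formed) = 8404 kJ
  ΔH_II = 5702 − 8404 = −2702 kJ
ΔH_I − ΔH_II = +1118 kJ, so reaction II has the more negative ΔH; |ΔH_I − ΔH_II| = 1118 kJ.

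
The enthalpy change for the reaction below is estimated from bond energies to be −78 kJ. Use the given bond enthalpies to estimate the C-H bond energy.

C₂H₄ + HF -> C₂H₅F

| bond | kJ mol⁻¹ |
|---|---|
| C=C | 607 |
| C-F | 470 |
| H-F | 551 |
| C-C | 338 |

Let D be the C-H bond energy.
Σ(broken) = 4×D + 1×607 + 1×551 = 1158 + 4D
Σ(formed) = 1×338 + 1×470 + 5×D = 808 + 5D
ΔH = Σ(broken) − Σ(formed) = (1158 + 4D) − (808 + 5D) = +350 − D
Setting this equal to −78 kJ gives D = 428 kJ/mol.

D(C-H) ≈ 428 kJ/mol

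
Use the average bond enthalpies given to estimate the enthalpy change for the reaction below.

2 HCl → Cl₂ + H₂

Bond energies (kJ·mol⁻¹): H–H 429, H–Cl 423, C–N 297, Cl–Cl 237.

Bonds broken (reactants):
  H–Cl: 2 × 423 = 846
  Σ(broken) = 846 kJ
Bonds formed (products):
  Cl–Cl: 1 × 237 = 237
  H–H: 1 × 429 = 429
  Σ(formed) = 666 kJ
ΔH = Σ(broken) − Σ(formed) = 846 − 666 = +180 kJ

ΔH ≈ +180 kJ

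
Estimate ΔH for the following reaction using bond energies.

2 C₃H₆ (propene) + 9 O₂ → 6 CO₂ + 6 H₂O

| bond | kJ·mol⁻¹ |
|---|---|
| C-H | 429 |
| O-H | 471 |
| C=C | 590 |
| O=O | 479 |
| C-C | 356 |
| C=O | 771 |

ΔH ≈ −3553 kJ

Bonds broken (reactants):
  C-C: 2 × 356 = 712
  C-H: 12 × 429 = 5148
  C=C: 2 × 590 = 1180
  O=O: 9 × 479 = 4311
  Σ(broken) = 11351 kJ
Bonds formed (products):
  C=O: 12 × 771 = 9252
  O-H: 12 × 471 = 5652
  Σ(formed) = 14904 kJ
ΔH = Σ(broken) − Σ(formed) = 11351 − 14904 = −3553 kJ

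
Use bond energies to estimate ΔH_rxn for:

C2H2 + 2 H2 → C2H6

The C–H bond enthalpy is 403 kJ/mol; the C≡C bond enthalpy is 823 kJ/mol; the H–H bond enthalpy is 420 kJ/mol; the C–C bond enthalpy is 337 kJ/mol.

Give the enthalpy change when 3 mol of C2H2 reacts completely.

ΔH = −858 kJ

Bonds broken (reactants):
  C≡C: 1 × 823 = 823
  C–H: 2 × 403 = 806
  H–H: 2 × 420 = 840
  Σ(broken) = 2469 kJ
Bonds formed (products):
  C–C: 1 × 337 = 337
  C–H: 6 × 403 = 2418
  Σ(formed) = 2755 kJ
ΔH = Σ(broken) − Σ(formed) = 2469 − 2755 = −286 kJ
For 3× the reaction as written: 3 × (−286) = −858 kJ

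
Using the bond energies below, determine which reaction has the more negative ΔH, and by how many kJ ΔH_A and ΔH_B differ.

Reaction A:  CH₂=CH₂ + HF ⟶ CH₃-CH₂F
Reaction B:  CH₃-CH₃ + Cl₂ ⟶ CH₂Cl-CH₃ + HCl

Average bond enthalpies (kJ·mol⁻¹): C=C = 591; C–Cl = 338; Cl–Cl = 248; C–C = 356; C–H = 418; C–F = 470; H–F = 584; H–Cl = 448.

Reaction B, by 51 kJ

Reaction A:
  Bonds broken (reactants):
    C–H: 4 × 418 = 1672
    C=C: 1 × 591 = 591
    H–F: 1 × 584 = 584
    Σ(broken) = 2847 kJ
  Bonds formed (products):
    C–C: 1 × 356 = 356
    C–F: 1 × 470 = 470
    C–H: 5 × 418 = 2090
    Σ(formed) = 2916 kJ
  ΔH_A = 2847 − 2916 = −69 kJ
Reaction B:
  Bonds broken (reactants):
    C–C: 1 × 356 = 356
    C–H: 6 × 418 = 2508
    Cl–Cl: 1 × 248 = 248
    Σ(broken) = 3112 kJ
  Bonds formed (products):
    C–C: 1 × 356 = 356
    C–Cl: 1 × 338 = 338
    C–H: 5 × 418 = 2090
    H–Cl: 1 × 448 = 448
    Σ(formed) = 3232 kJ
  ΔH_B = 3112 − 3232 = −120 kJ
ΔH_A − ΔH_B = +51 kJ, so reaction B has the more negative ΔH; |ΔH_A − ΔH_B| = 51 kJ.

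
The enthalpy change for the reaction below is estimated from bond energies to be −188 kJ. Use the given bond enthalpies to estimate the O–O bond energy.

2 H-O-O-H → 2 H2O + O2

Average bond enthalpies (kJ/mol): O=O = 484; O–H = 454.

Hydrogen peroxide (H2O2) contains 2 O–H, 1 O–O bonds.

D(O–O) ≈ 148 kJ/mol

Let D be the O–O bond energy.
Σ(broken) = 4×454 + 2×D = 1816 + 2D
Σ(formed) = 4×454 + 1×484 = 2300
ΔH = Σ(broken) − Σ(formed) = (1816 + 2D) − (2300) = −484 + 2D
Setting this equal to −188 kJ gives 2D = 296, so D = 148 kJ/mol.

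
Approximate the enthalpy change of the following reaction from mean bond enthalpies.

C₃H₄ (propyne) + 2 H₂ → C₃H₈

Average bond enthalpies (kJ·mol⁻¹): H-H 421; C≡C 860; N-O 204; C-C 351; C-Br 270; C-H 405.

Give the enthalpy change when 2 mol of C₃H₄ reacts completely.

ΔH = −538 kJ

Bonds broken (reactants):
  C≡C: 1 × 860 = 860
  C-C: 1 × 351 = 351
  C-H: 4 × 405 = 1620
  H-H: 2 × 421 = 842
  Σ(broken) = 3673 kJ
Bonds formed (products):
  C-C: 2 × 351 = 702
  C-H: 8 × 405 = 3240
  Σ(formed) = 3942 kJ
ΔH = Σ(broken) − Σ(formed) = 3673 − 3942 = −269 kJ
For 2× the reaction as written: 2 × (−269) = −538 kJ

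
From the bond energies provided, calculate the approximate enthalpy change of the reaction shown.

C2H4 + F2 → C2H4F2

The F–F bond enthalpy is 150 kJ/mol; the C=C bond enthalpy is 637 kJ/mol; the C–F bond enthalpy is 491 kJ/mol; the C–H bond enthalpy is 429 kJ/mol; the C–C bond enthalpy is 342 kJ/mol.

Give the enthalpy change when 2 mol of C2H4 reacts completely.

Bonds broken (reactants):
  C–H: 4 × 429 = 1716
  C=C: 1 × 637 = 637
  F–F: 1 × 150 = 150
  Σ(broken) = 2503 kJ
Bonds formed (products):
  C–C: 1 × 342 = 342
  C–F: 2 × 491 = 982
  C–H: 4 × 429 = 1716
  Σ(formed) = 3040 kJ
ΔH = Σ(broken) − Σ(formed) = 2503 − 3040 = −537 kJ
For 2× the reaction as written: 2 × (−537) = −1074 kJ

ΔH = −1074 kJ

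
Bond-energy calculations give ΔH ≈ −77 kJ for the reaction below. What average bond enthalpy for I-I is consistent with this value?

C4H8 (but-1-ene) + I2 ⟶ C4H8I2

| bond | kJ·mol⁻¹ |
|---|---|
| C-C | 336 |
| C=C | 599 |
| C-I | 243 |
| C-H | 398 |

Let D be the I-I bond energy.
Σ(broken) = 2×336 + 8×398 + 1×599 + 1×D = 4455 + D
Σ(formed) = 3×336 + 8×398 + 2×243 = 4678
ΔH = Σ(broken) − Σ(formed) = (4455 + D) − (4678) = −223 + D
Setting this equal to −77 kJ gives D = 146 kJ/mol.

D(I-I) ≈ 146 kJ/mol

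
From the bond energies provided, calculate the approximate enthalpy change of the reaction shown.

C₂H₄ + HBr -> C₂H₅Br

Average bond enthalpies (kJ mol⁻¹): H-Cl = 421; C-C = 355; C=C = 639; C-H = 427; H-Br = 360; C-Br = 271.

Bonds broken (reactants):
  C-H: 4 × 427 = 1708
  C=C: 1 × 639 = 639
  H-Br: 1 × 360 = 360
  Σ(broken) = 2707 kJ
Bonds formed (products):
  C-Br: 1 × 271 = 271
  C-C: 1 × 355 = 355
  C-H: 5 × 427 = 2135
  Σ(formed) = 2761 kJ
ΔH = Σ(broken) − Σ(formed) = 2707 − 2761 = −54 kJ

ΔH ≈ −54 kJ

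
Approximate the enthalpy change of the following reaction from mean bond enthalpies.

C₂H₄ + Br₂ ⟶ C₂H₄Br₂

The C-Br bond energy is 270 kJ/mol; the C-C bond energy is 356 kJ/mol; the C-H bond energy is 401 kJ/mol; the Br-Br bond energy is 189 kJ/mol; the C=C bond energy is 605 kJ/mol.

Bonds broken (reactants):
  Br-Br: 1 × 189 = 189
  C-H: 4 × 401 = 1604
  C=C: 1 × 605 = 605
  Σ(broken) = 2398 kJ
Bonds formed (products):
  C-Br: 2 × 270 = 540
  C-C: 1 × 356 = 356
  C-H: 4 × 401 = 1604
  Σ(formed) = 2500 kJ
ΔH = Σ(broken) − Σ(formed) = 2398 − 2500 = −102 kJ

ΔH ≈ −102 kJ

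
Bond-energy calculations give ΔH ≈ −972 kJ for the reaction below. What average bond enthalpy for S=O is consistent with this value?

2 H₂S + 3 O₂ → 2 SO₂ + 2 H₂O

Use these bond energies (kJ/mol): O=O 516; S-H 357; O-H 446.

Let D be the S=O bond energy.
Σ(broken) = 3×516 + 4×357 = 2976
Σ(formed) = 4×446 + 4×D = 1784 + 4D
ΔH = Σ(broken) − Σ(formed) = (2976) − (1784 + 4D) = +1192 − 4D
Setting this equal to −972 kJ gives 4D = 2164, so D = 541 kJ/mol.

D(S=O) ≈ 541 kJ/mol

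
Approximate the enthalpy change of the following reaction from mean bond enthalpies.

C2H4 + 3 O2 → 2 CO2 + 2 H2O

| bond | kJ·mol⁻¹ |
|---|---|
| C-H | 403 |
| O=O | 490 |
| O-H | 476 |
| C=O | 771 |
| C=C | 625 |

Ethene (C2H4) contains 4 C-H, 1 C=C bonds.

Bonds broken (reactants):
  C-H: 4 × 403 = 1612
  C=C: 1 × 625 = 625
  O=O: 3 × 490 = 1470
  Σ(broken) = 3707 kJ
Bonds formed (products):
  C=O: 4 × 771 = 3084
  O-H: 4 × 476 = 1904
  Σ(formed) = 4988 kJ
ΔH = Σ(broken) − Σ(formed) = 3707 − 4988 = −1281 kJ

ΔH ≈ −1281 kJ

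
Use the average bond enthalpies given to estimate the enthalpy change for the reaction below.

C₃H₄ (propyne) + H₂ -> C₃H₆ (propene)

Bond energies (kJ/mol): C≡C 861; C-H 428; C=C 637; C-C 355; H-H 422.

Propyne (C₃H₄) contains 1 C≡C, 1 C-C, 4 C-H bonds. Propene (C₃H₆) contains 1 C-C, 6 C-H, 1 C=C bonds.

Bonds broken (reactants):
  C≡C: 1 × 861 = 861
  C-C: 1 × 355 = 355
  C-H: 4 × 428 = 1712
  H-H: 1 × 422 = 422
  Σ(broken) = 3350 kJ
Bonds formed (products):
  C-C: 1 × 355 = 355
  C-H: 6 × 428 = 2568
  C=C: 1 × 637 = 637
  Σ(formed) = 3560 kJ
ΔH = Σ(broken) − Σ(formed) = 3350 − 3560 = −210 kJ

ΔH ≈ −210 kJ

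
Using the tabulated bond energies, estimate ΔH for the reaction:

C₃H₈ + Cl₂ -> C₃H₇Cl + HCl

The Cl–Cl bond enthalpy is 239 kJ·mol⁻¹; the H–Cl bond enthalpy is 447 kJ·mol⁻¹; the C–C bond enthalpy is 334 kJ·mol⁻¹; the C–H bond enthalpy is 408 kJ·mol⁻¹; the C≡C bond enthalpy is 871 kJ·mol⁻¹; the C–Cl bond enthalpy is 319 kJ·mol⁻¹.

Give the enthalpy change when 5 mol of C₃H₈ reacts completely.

Bonds broken (reactants):
  C–C: 2 × 334 = 668
  C–H: 8 × 408 = 3264
  Cl–Cl: 1 × 239 = 239
  Σ(broken) = 4171 kJ
Bonds formed (products):
  C–C: 2 × 334 = 668
  C–Cl: 1 × 319 = 319
  C–H: 7 × 408 = 2856
  H–Cl: 1 × 447 = 447
  Σ(formed) = 4290 kJ
ΔH = Σ(broken) − Σ(formed) = 4171 − 4290 = −119 kJ
For 5× the reaction as written: 5 × (−119) = −595 kJ

ΔH = −595 kJ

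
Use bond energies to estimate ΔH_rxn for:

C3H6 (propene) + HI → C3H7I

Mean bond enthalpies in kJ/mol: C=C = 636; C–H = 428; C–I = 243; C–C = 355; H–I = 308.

Bonds broken (reactants):
  C–C: 1 × 355 = 355
  C–H: 6 × 428 = 2568
  C=C: 1 × 636 = 636
  H–I: 1 × 308 = 308
  Σ(broken) = 3867 kJ
Bonds formed (products):
  C–C: 2 × 355 = 710
  C–H: 7 × 428 = 2996
  C–I: 1 × 243 = 243
  Σ(formed) = 3949 kJ
ΔH = Σ(broken) − Σ(formed) = 3867 − 3949 = −82 kJ

ΔH ≈ −82 kJ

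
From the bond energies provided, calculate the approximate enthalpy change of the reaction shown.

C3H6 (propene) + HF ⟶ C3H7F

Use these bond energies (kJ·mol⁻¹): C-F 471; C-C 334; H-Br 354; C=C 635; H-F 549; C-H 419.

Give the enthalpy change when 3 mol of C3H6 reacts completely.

ΔH = −120 kJ

Bonds broken (reactants):
  C-C: 1 × 334 = 334
  C-H: 6 × 419 = 2514
  C=C: 1 × 635 = 635
  H-F: 1 × 549 = 549
  Σ(broken) = 4032 kJ
Bonds formed (products):
  C-C: 2 × 334 = 668
  C-F: 1 × 471 = 471
  C-H: 7 × 419 = 2933
  Σ(formed) = 4072 kJ
ΔH = Σ(broken) − Σ(formed) = 4032 − 4072 = −40 kJ
For 3× the reaction as written: 3 × (−40) = −120 kJ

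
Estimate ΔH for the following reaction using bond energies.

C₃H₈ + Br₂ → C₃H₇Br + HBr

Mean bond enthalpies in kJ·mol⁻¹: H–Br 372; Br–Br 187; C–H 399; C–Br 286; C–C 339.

ΔH ≈ −72 kJ

Bonds broken (reactants):
  Br–Br: 1 × 187 = 187
  C–C: 2 × 339 = 678
  C–H: 8 × 399 = 3192
  Σ(broken) = 4057 kJ
Bonds formed (products):
  C–Br: 1 × 286 = 286
  C–C: 2 × 339 = 678
  C–H: 7 × 399 = 2793
  H–Br: 1 × 372 = 372
  Σ(formed) = 4129 kJ
ΔH = Σ(broken) − Σ(formed) = 4057 − 4129 = −72 kJ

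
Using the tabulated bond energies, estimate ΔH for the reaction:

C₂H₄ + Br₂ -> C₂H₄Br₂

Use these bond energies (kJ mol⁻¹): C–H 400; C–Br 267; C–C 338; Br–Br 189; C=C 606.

Bonds broken (reactants):
  Br–Br: 1 × 189 = 189
  C–H: 4 × 400 = 1600
  C=C: 1 × 606 = 606
  Σ(broken) = 2395 kJ
Bonds formed (products):
  C–Br: 2 × 267 = 534
  C–C: 1 × 338 = 338
  C–H: 4 × 400 = 1600
  Σ(formed) = 2472 kJ
ΔH = Σ(broken) − Σ(formed) = 2395 − 2472 = −77 kJ

ΔH ≈ −77 kJ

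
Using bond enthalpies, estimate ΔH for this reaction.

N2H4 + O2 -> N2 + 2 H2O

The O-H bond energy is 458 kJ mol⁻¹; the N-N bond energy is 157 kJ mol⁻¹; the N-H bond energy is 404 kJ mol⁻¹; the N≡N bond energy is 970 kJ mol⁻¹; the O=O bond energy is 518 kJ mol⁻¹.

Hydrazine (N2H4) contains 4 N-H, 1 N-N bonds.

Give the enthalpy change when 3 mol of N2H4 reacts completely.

ΔH = −1533 kJ

Bonds broken (reactants):
  N-H: 4 × 404 = 1616
  N-N: 1 × 157 = 157
  O=O: 1 × 518 = 518
  Σ(broken) = 2291 kJ
Bonds formed (products):
  N≡N: 1 × 970 = 970
  O-H: 4 × 458 = 1832
  Σ(formed) = 2802 kJ
ΔH = Σ(broken) − Σ(formed) = 2291 − 2802 = −511 kJ
For 3× the reaction as written: 3 × (−511) = −1533 kJ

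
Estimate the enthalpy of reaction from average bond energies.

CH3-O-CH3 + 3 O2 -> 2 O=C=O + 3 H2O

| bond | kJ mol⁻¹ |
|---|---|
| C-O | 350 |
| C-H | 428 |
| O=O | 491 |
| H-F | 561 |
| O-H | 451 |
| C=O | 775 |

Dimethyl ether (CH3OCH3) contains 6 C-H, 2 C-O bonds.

ΔH ≈ −1065 kJ

Bonds broken (reactants):
  C-H: 6 × 428 = 2568
  C-O: 2 × 350 = 700
  O=O: 3 × 491 = 1473
  Σ(broken) = 4741 kJ
Bonds formed (products):
  C=O: 4 × 775 = 3100
  O-H: 6 × 451 = 2706
  Σ(formed) = 5806 kJ
ΔH = Σ(broken) − Σ(formed) = 4741 − 5806 = −1065 kJ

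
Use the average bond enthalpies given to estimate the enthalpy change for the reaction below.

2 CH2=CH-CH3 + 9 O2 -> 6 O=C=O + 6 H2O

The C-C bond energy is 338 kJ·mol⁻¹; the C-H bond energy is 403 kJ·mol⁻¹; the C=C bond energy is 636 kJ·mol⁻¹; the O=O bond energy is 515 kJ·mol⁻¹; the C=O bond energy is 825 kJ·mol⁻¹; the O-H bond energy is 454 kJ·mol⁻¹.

Bonds broken (reactants):
  C-C: 2 × 338 = 676
  C-H: 12 × 403 = 4836
  C=C: 2 × 636 = 1272
  O=O: 9 × 515 = 4635
  Σ(broken) = 11419 kJ
Bonds formed (products):
  C=O: 12 × 825 = 9900
  O-H: 12 × 454 = 5448
  Σ(formed) = 15348 kJ
ΔH = Σ(broken) − Σ(formed) = 11419 − 15348 = −3929 kJ

ΔH ≈ −3929 kJ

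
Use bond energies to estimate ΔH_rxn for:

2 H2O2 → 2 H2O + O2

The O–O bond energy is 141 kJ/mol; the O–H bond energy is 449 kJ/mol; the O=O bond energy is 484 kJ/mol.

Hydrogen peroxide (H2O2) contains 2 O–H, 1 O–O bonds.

ΔH ≈ −202 kJ

Bonds broken (reactants):
  O–H: 4 × 449 = 1796
  O–O: 2 × 141 = 282
  Σ(broken) = 2078 kJ
Bonds formed (products):
  O–H: 4 × 449 = 1796
  O=O: 1 × 484 = 484
  Σ(formed) = 2280 kJ
ΔH = Σ(broken) − Σ(formed) = 2078 − 2280 = −202 kJ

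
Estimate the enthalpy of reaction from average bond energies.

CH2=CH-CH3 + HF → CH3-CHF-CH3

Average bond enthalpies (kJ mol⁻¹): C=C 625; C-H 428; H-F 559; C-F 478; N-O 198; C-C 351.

ΔH ≈ −73 kJ

Bonds broken (reactants):
  C-C: 1 × 351 = 351
  C-H: 6 × 428 = 2568
  C=C: 1 × 625 = 625
  H-F: 1 × 559 = 559
  Σ(broken) = 4103 kJ
Bonds formed (products):
  C-C: 2 × 351 = 702
  C-F: 1 × 478 = 478
  C-H: 7 × 428 = 2996
  Σ(formed) = 4176 kJ
ΔH = Σ(broken) − Σ(formed) = 4103 − 4176 = −73 kJ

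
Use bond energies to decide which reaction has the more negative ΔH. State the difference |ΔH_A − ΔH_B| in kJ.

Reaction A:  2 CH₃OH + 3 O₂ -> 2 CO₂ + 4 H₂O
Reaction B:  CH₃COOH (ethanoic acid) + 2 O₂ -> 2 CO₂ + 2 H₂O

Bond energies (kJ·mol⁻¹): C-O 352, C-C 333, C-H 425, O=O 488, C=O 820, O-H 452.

Reaction A:
  Bonds broken (reactants):
    C-H: 6 × 425 = 2550
    C-O: 2 × 352 = 704
    O-H: 2 × 452 = 904
    O=O: 3 × 488 = 1464
    Σ(broken) = 5622 kJ
  Bonds formed (products):
    C=O: 4 × 820 = 3280
    O-H: 8 × 452 = 3616
    Σ(formed) = 6896 kJ
  ΔH_A = 5622 − 6896 = −1274 kJ
Reaction B:
  Bonds broken (reactants):
    C-C: 1 × 333 = 333
    C-H: 3 × 425 = 1275
    C-O: 1 × 352 = 352
    C=O: 1 × 820 = 820
    O-H: 1 × 452 = 452
    O=O: 2 × 488 = 976
    Σ(broken) = 4208 kJ
  Bonds formed (products):
    C=O: 4 × 820 = 3280
    O-H: 4 × 452 = 1808
    Σ(formed) = 5088 kJ
  ΔH_B = 4208 − 5088 = −880 kJ
ΔH_A − ΔH_B = −394 kJ, so reaction A has the more negative ΔH; |ΔH_A − ΔH_B| = 394 kJ.

Reaction A, by 394 kJ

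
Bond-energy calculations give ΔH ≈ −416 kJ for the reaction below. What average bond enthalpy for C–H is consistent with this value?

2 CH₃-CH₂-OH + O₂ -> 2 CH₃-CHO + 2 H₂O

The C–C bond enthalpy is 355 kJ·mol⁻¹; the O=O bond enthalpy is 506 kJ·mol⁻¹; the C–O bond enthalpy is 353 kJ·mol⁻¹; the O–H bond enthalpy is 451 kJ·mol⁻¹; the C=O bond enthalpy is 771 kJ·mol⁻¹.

Let D be the C–H bond energy.
Σ(broken) = 2×355 + 10×D + 2×353 + 2×451 + 1×506 = 2824 + 10D
Σ(formed) = 2×355 + 8×D + 2×771 + 4×451 = 4056 + 8D
ΔH = Σ(broken) − Σ(formed) = (2824 + 10D) − (4056 + 8D) = −1232 + 2D
Setting this equal to −416 kJ gives 2D = 816, so D = 408 kJ/mol.

D(C–H) ≈ 408 kJ/mol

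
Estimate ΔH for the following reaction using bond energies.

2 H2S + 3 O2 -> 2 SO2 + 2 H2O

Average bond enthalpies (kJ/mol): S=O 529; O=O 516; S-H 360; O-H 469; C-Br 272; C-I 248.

Bonds broken (reactants):
  O=O: 3 × 516 = 1548
  S-H: 4 × 360 = 1440
  Σ(broken) = 2988 kJ
Bonds formed (products):
  O-H: 4 × 469 = 1876
  S=O: 4 × 529 = 2116
  Σ(formed) = 3992 kJ
ΔH = Σ(broken) − Σ(formed) = 2988 − 3992 = −1004 kJ

ΔH ≈ −1004 kJ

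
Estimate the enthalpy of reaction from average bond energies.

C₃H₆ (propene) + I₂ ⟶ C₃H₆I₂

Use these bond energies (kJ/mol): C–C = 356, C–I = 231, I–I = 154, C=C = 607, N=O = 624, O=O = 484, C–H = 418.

Bonds broken (reactants):
  C–C: 1 × 356 = 356
  C–H: 6 × 418 = 2508
  C=C: 1 × 607 = 607
  I–I: 1 × 154 = 154
  Σ(broken) = 3625 kJ
Bonds formed (products):
  C–C: 2 × 356 = 712
  C–H: 6 × 418 = 2508
  C–I: 2 × 231 = 462
  Σ(formed) = 3682 kJ
ΔH = Σ(broken) − Σ(formed) = 3625 − 3682 = −57 kJ

ΔH ≈ −57 kJ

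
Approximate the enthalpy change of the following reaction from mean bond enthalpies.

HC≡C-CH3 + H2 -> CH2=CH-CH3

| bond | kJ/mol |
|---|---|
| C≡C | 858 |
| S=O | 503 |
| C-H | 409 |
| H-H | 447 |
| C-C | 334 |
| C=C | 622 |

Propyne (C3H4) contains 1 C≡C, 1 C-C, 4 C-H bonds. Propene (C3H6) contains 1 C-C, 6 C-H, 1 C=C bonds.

Bonds broken (reactants):
  C≡C: 1 × 858 = 858
  C-C: 1 × 334 = 334
  C-H: 4 × 409 = 1636
  H-H: 1 × 447 = 447
  Σ(broken) = 3275 kJ
Bonds formed (products):
  C-C: 1 × 334 = 334
  C-H: 6 × 409 = 2454
  C=C: 1 × 622 = 622
  Σ(formed) = 3410 kJ
ΔH = Σ(broken) − Σ(formed) = 3275 − 3410 = −135 kJ

ΔH ≈ −135 kJ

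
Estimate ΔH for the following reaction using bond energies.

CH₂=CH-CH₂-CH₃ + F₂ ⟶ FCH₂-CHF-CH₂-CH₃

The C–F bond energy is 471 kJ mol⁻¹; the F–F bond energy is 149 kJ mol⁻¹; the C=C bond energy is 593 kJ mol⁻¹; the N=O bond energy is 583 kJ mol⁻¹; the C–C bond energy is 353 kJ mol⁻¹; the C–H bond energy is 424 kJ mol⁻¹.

Bonds broken (reactants):
  C–C: 2 × 353 = 706
  C–H: 8 × 424 = 3392
  C=C: 1 × 593 = 593
  F–F: 1 × 149 = 149
  Σ(broken) = 4840 kJ
Bonds formed (products):
  C–C: 3 × 353 = 1059
  C–F: 2 × 471 = 942
  C–H: 8 × 424 = 3392
  Σ(formed) = 5393 kJ
ΔH = Σ(broken) − Σ(formed) = 4840 − 5393 = −553 kJ

ΔH ≈ −553 kJ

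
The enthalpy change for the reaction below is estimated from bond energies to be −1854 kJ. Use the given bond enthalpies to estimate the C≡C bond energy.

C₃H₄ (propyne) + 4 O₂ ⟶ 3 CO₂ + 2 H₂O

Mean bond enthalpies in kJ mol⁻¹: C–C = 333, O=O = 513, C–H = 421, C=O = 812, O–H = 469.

Let D be the C≡C bond energy.
Σ(broken) = 1×D + 1×333 + 4×421 + 4×513 = 4069 + D
Σ(formed) = 6×812 + 4×469 = 6748
ΔH = Σ(broken) − Σ(formed) = (4069 + D) − (6748) = −2679 + D
Setting this equal to −1854 kJ gives D = 825 kJ/mol.

D(C≡C) ≈ 825 kJ/mol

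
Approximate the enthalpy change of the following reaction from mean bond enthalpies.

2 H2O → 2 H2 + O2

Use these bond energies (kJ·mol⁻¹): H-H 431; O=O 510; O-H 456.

Bonds broken (reactants):
  O-H: 4 × 456 = 1824
  Σ(broken) = 1824 kJ
Bonds formed (products):
  H-H: 2 × 431 = 862
  O=O: 1 × 510 = 510
  Σ(formed) = 1372 kJ
ΔH = Σ(broken) − Σ(formed) = 1824 − 1372 = +452 kJ

ΔH ≈ +452 kJ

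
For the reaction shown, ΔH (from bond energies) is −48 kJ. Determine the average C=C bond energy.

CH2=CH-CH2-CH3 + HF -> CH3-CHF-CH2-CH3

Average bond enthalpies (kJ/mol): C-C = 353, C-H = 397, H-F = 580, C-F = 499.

Let D be the C=C bond energy.
Σ(broken) = 2×353 + 8×397 + 1×D + 1×580 = 4462 + D
Σ(formed) = 3×353 + 1×499 + 9×397 = 5131
ΔH = Σ(broken) − Σ(formed) = (4462 + D) − (5131) = −669 + D
Setting this equal to −48 kJ gives D = 621 kJ/mol.

D(C=C) ≈ 621 kJ/mol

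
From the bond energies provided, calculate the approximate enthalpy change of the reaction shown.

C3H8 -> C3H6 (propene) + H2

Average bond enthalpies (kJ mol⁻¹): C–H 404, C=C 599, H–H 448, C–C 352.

Bonds broken (reactants):
  C–C: 2 × 352 = 704
  C–H: 8 × 404 = 3232
  Σ(broken) = 3936 kJ
Bonds formed (products):
  C–C: 1 × 352 = 352
  C–H: 6 × 404 = 2424
  C=C: 1 × 599 = 599
  H–H: 1 × 448 = 448
  Σ(formed) = 3823 kJ
ΔH = Σ(broken) − Σ(formed) = 3936 − 3823 = +113 kJ

ΔH ≈ +113 kJ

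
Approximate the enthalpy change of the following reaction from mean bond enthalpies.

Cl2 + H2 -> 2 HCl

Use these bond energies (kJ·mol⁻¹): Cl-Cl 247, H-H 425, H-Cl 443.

ΔH ≈ −214 kJ

Bonds broken (reactants):
  Cl-Cl: 1 × 247 = 247
  H-H: 1 × 425 = 425
  Σ(broken) = 672 kJ
Bonds formed (products):
  H-Cl: 2 × 443 = 886
  Σ(formed) = 886 kJ
ΔH = Σ(broken) − Σ(formed) = 672 − 886 = −214 kJ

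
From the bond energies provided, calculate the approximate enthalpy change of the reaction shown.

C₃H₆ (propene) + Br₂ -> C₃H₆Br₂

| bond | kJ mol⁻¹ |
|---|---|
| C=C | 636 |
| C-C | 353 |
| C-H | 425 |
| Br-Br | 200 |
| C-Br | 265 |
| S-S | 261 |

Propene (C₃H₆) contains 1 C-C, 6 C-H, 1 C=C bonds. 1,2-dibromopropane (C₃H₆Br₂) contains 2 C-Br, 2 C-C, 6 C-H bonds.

Bonds broken (reactants):
  Br-Br: 1 × 200 = 200
  C-C: 1 × 353 = 353
  C-H: 6 × 425 = 2550
  C=C: 1 × 636 = 636
  Σ(broken) = 3739 kJ
Bonds formed (products):
  C-Br: 2 × 265 = 530
  C-C: 2 × 353 = 706
  C-H: 6 × 425 = 2550
  Σ(formed) = 3786 kJ
ΔH = Σ(broken) − Σ(formed) = 3739 − 3786 = −47 kJ

ΔH ≈ −47 kJ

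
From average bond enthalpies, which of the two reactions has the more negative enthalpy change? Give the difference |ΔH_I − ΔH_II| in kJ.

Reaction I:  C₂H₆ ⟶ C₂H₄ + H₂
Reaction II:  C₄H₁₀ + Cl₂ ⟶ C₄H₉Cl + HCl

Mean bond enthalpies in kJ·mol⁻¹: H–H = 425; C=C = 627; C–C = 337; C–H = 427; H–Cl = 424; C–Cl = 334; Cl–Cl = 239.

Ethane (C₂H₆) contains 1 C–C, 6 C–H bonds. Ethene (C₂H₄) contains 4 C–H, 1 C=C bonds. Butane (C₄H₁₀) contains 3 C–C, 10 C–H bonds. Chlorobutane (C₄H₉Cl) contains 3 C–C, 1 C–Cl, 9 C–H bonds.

Reaction I:
  Bonds broken (reactants):
    C–C: 1 × 337 = 337
    C–H: 6 × 427 = 2562
    Σ(broken) = 2899 kJ
  Bonds formed (products):
    C–H: 4 × 427 = 1708
    C=C: 1 × 627 = 627
    H–H: 1 × 425 = 425
    Σ(formed) = 2760 kJ
  ΔH_I = 2899 − 2760 = +139 kJ
Reaction II:
  Bonds broken (reactants):
    C–C: 3 × 337 = 1011
    C–H: 10 × 427 = 4270
    Cl–Cl: 1 × 239 = 239
    Σ(broken) = 5520 kJ
  Bonds formed (products):
    C–C: 3 × 337 = 1011
    C–Cl: 1 × 334 = 334
    C–H: 9 × 427 = 3843
    H–Cl: 1 × 424 = 424
    Σ(formed) = 5612 kJ
  ΔH_II = 5520 − 5612 = −92 kJ
ΔH_I − ΔH_II = +231 kJ, so reaction II has the more negative ΔH; |ΔH_I − ΔH_II| = 231 kJ.

Reaction II, by 231 kJ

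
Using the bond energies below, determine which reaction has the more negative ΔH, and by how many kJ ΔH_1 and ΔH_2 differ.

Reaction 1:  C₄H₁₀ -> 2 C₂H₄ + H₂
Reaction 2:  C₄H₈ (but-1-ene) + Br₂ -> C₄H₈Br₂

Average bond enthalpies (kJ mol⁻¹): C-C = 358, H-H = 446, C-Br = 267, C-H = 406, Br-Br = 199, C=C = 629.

Reaction 1:
  Bonds broken (reactants):
    C-C: 3 × 358 = 1074
    C-H: 10 × 406 = 4060
    Σ(broken) = 5134 kJ
  Bonds formed (products):
    C-H: 8 × 406 = 3248
    C=C: 2 × 629 = 1258
    H-H: 1 × 446 = 446
    Σ(formed) = 4952 kJ
  ΔH_1 = 5134 − 4952 = +182 kJ
Reaction 2:
  Bonds broken (reactants):
    Br-Br: 1 × 199 = 199
    C-C: 2 × 358 = 716
    C-H: 8 × 406 = 3248
    C=C: 1 × 629 = 629
    Σ(broken) = 4792 kJ
  Bonds formed (products):
    C-Br: 2 × 267 = 534
    C-C: 3 × 358 = 1074
    C-H: 8 × 406 = 3248
    Σ(formed) = 4856 kJ
  ΔH_2 = 4792 − 4856 = −64 kJ
ΔH_1 − ΔH_2 = +246 kJ, so reaction 2 has the more negative ΔH; |ΔH_1 − ΔH_2| = 246 kJ.

Reaction 2, by 246 kJ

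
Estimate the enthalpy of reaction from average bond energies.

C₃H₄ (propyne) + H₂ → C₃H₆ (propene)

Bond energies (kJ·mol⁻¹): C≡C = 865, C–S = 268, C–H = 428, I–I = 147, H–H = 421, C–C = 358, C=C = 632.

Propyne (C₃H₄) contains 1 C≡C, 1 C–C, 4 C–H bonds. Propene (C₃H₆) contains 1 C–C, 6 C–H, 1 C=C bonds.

Bonds broken (reactants):
  C≡C: 1 × 865 = 865
  C–C: 1 × 358 = 358
  C–H: 4 × 428 = 1712
  H–H: 1 × 421 = 421
  Σ(broken) = 3356 kJ
Bonds formed (products):
  C–C: 1 × 358 = 358
  C–H: 6 × 428 = 2568
  C=C: 1 × 632 = 632
  Σ(formed) = 3558 kJ
ΔH = Σ(broken) − Σ(formed) = 3356 − 3558 = −202 kJ

ΔH ≈ −202 kJ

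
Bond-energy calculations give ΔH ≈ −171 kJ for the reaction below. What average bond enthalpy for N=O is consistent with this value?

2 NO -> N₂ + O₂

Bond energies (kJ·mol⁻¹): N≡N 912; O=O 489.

D(N=O) ≈ 615 kJ/mol

Let D be the N=O bond energy.
Σ(broken) = 2×D = 2D
Σ(formed) = 1×912 + 1×489 = 1401
ΔH = Σ(broken) − Σ(formed) = (2D) − (1401) = −1401 + 2D
Setting this equal to −171 kJ gives 2D = 1230, so D = 615 kJ/mol.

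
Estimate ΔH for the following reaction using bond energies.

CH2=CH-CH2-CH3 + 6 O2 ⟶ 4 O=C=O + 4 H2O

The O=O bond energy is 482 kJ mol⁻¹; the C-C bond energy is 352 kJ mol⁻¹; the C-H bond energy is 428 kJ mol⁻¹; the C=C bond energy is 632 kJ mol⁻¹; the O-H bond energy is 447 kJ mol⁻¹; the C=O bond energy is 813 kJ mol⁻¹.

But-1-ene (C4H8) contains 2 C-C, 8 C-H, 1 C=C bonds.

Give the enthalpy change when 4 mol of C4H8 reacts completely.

Bonds broken (reactants):
  C-C: 2 × 352 = 704
  C-H: 8 × 428 = 3424
  C=C: 1 × 632 = 632
  O=O: 6 × 482 = 2892
  Σ(broken) = 7652 kJ
Bonds formed (products):
  C=O: 8 × 813 = 6504
  O-H: 8 × 447 = 3576
  Σ(formed) = 10080 kJ
ΔH = Σ(broken) − Σ(formed) = 7652 − 10080 = −2428 kJ
For 4× the reaction as written: 4 × (−2428) = −9712 kJ

ΔH = −9712 kJ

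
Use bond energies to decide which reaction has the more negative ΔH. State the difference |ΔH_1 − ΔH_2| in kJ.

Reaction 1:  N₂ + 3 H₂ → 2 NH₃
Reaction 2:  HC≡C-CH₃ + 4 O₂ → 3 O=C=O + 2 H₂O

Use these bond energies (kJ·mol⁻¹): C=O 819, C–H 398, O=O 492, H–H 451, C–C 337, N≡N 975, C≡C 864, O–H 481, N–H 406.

Reaction 1:
  Bonds broken (reactants):
    H–H: 3 × 451 = 1353
    N≡N: 1 × 975 = 975
    Σ(broken) = 2328 kJ
  Bonds formed (products):
    N–H: 6 × 406 = 2436
    Σ(formed) = 2436 kJ
  ΔH_1 = 2328 − 2436 = −108 kJ
Reaction 2:
  Bonds broken (reactants):
    C≡C: 1 × 864 = 864
    C–C: 1 × 337 = 337
    C–H: 4 × 398 = 1592
    O=O: 4 × 492 = 1968
    Σ(broken) = 4761 kJ
  Bonds formed (products):
    C=O: 6 × 819 = 4914
    O–H: 4 × 481 = 1924
    Σ(formed) = 6838 kJ
  ΔH_2 = 4761 − 6838 = −2077 kJ
ΔH_1 − ΔH_2 = +1969 kJ, so reaction 2 has the more negative ΔH; |ΔH_1 − ΔH_2| = 1969 kJ.

Reaction 2, by 1969 kJ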